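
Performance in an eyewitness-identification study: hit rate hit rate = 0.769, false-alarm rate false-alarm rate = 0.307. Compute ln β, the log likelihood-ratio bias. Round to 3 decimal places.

ln β = -0.143

z(H) = z(0.769) = 0.7356
z(FA) = z(0.307) = -0.5044
ln β = −½·[z(H)² − z(FA)²] = −0.5 × (0.5411 − 0.2544) = -0.14335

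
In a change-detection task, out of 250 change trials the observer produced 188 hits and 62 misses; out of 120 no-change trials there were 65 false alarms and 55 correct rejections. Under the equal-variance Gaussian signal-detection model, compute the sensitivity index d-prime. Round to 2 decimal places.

d-prime = 0.58

H = 188/250 = 0.7520
FA = 65/120 = 0.5417
z(0.7520) = 0.6808, z(0.5417) = 0.1047
d' = z(H) − z(FA) = 0.6808 − 0.1047 = 0.5761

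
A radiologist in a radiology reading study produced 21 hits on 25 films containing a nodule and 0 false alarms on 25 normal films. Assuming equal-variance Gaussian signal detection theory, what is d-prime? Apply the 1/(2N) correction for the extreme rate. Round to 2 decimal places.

The false-alarm rate is 0/25 = 0, so apply the 1/(2N) correction: FA → 1/(2·25) = 0.02000.
z(H) = z(0.84000) = 0.994
z(FA) = z(0.02000) = -2.054
d' = 0.994 − (-2.054) = 3.048

d-prime = 3.05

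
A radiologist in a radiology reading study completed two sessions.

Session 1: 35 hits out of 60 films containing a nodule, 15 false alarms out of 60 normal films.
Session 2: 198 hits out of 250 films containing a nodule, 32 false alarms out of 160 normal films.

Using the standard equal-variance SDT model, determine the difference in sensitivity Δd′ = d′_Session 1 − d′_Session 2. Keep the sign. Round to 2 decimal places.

Δd′ = -0.77

Session 1: z(0.5833) = 0.210, z(0.2500) = -0.674, d' = 0.884
Session 2: z(0.7920) = 0.813, z(0.2000) = -0.842, d' = 1.655
Δd' = d'_Session 1 − d'_Session 2 = 0.884 − 1.655 = -0.771
Session 2 has the higher sensitivity.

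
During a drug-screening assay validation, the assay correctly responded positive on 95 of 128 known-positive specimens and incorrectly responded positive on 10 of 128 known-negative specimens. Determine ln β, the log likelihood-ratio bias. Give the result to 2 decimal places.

H = 95/128 = 0.7422
FA = 10/128 = 0.0781
z(0.7422) = 0.650, z(0.0781) = -1.418
ln β = −½·[z(H)² − z(FA)²] = −0.5 × (0.423 − 2.011) = 0.794

ln β = 0.79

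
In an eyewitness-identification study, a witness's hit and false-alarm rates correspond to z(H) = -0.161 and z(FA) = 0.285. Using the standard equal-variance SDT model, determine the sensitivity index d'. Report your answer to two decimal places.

d' = z(H) − z(FA) = -0.161 − 0.285 = -0.446

d' = -0.45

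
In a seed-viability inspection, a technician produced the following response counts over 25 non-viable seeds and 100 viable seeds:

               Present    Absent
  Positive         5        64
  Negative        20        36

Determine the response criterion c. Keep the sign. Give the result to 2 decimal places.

c = 0.24

H = 5/25 = 0.2000
FA = 64/100 = 0.6400
z(H) = z(0.2000) = -0.8416
z(FA) = z(0.6400) = 0.3585
c = −½·[z(H) + z(FA)] = −0.5 × (-0.8416 + 0.3585) = 0.24155
c > 0: the technician has a conservative response bias.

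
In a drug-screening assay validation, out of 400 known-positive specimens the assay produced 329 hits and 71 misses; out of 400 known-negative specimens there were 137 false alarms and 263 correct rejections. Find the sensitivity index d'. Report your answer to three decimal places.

H = 329/400 = 0.8225
FA = 137/400 = 0.3425
z(H) = 0.9249
z(FA) = -0.4056
d' = z(H) − z(FA) = 0.9249 − (-0.4056) = 1.3305

d' = 1.331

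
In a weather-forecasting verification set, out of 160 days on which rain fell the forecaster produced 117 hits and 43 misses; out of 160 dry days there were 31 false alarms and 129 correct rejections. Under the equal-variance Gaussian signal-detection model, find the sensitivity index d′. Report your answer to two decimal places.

d′ = 1.48

H = 117/160 = 0.7312
FA = 31/160 = 0.1938
z(0.7312) = 0.616, z(0.1938) = -0.864
d' = z(H) − z(FA) = 0.616 − (-0.864) = 1.480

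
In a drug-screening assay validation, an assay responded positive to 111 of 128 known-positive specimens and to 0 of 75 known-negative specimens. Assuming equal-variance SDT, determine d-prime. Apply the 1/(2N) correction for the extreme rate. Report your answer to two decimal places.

The false-alarm rate is 0/75 = 0, so apply the 1/(2N) correction: FA → 1/(2·75) = 0.00667.
z(H) = z(0.86719) = 1.113
z(FA) = z(0.00667) = -2.475
d' = 1.113 − (-2.475) = 3.588

d-prime = 3.59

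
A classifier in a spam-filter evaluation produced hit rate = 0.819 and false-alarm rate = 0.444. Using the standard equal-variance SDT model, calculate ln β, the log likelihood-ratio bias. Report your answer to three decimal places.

z(0.819) = 0.9116, z(0.444) = -0.1408
ln β = −½·[z(H)² − z(FA)²] = −0.5 × (0.8310 − 0.0198) = -0.4056

ln β = -0.406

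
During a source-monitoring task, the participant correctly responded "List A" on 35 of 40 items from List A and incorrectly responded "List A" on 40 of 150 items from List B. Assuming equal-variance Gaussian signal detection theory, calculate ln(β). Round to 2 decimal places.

ln β = -0.47

H = 35/40 = 0.8750
FA = 40/150 = 0.2667
z(0.8750) = 1.150, z(0.2667) = -0.623
ln β = −½·[z(H)² − z(FA)²] = −0.5 × (1.323 − 0.388) = -0.4675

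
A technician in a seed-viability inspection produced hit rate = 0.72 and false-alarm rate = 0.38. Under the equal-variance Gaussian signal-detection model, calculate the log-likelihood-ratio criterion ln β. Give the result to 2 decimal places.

z(0.72) = 0.583, z(0.38) = -0.305
ln β = −½·[z(H)² − z(FA)²] = −0.5 × (0.340 − 0.093) = -0.1235

ln β = -0.12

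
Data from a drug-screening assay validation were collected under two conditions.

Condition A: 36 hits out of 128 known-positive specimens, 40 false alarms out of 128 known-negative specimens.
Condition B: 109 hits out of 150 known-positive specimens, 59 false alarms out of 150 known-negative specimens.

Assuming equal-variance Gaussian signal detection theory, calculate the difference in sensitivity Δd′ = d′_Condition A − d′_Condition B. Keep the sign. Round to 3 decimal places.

Δd′ = -0.964

Condition A: z(0.2812) = -0.5793, z(0.3125) = -0.4888, d' = -0.0905
Condition B: z(0.7267) = 0.6029, z(0.3933) = -0.2707, d' = 0.8736
Δd' = d'_Condition A − d'_Condition B = -0.0905 − 0.8736 = -0.9641
Condition B has the higher sensitivity.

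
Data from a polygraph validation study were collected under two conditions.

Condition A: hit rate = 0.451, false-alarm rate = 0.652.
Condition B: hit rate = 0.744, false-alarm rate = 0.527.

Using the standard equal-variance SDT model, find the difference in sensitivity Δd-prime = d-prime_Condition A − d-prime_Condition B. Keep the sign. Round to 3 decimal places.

Δd-prime = -1.102

Condition A: z(0.451) = -0.1231, z(0.652) = 0.3907, d' = -0.5138
Condition B: z(0.744) = 0.6557, z(0.527) = 0.0677, d' = 0.5880
Δd' = d'_Condition A − d'_Condition B = -0.5138 − 0.5880 = -1.1018
Condition B has the higher sensitivity.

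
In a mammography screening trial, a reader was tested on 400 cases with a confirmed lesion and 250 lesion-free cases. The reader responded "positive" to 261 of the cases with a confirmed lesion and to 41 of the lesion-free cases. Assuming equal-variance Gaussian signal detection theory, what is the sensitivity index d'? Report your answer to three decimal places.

H = 261/400 = 0.6525
FA = 41/250 = 0.1640
z(H) = 0.3921
z(FA) = -0.9782
d' = z(H) − z(FA) = 0.3921 − (-0.9782) = 1.3703

d' = 1.370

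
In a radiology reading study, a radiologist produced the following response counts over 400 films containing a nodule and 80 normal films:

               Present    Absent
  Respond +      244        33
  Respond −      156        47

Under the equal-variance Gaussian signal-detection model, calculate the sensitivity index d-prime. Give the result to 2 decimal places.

d-prime = 0.50

H = 244/400 = 0.6100
FA = 33/80 = 0.4125
z(H) = z(0.6100) = 0.279
z(FA) = z(0.4125) = -0.221
d' = z(H) − z(FA) = 0.279 − (-0.221) = 0.500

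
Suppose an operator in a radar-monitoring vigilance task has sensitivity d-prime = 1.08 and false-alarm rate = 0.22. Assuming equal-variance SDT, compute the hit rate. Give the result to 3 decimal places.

hit rate = 0.621

z(false-alarm rate) = z(0.22) = -0.7722
z(H) = z(FA) + d' = -0.7722 + 1.08 = 0.3078
hit rate = Φ(0.3078) = 0.6209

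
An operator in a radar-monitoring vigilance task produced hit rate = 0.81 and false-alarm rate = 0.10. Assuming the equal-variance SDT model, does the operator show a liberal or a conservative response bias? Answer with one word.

conservative

z(H) = 0.878, z(FA) = -1.282
c = −½·(z(H) + z(FA)) = 0.202
c > 0 → conservative criterion (biased toward responding “no”).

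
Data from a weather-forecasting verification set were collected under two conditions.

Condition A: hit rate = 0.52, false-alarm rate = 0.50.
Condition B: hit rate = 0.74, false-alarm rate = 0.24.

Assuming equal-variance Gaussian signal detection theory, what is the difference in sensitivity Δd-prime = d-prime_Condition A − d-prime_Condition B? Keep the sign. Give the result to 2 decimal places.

Condition A: z(0.52) = 0.050, z(0.50) = 0.000, d' = 0.050
Condition B: z(0.74) = 0.643, z(0.24) = -0.706, d' = 1.349
Δd' = d'_Condition A − d'_Condition B = 0.050 − 1.349 = -1.299
Condition B has the higher sensitivity.

Δd-prime = -1.30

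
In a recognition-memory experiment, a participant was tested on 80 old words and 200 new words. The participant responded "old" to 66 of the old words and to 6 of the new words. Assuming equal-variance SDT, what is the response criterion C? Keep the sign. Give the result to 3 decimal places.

C = 0.473

H = 66/80 = 0.8250
FA = 6/200 = 0.0300
Φ⁻¹(H) = Φ⁻¹(0.8250) = 0.9346
Φ⁻¹(FA) = Φ⁻¹(0.0300) = -1.8808
c = −½·[z(H) + z(FA)] = −0.5 × (0.9346 + (-1.8808)) = 0.4731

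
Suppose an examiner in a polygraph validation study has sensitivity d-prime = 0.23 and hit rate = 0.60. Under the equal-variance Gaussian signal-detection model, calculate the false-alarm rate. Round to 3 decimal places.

z(hit rate) = z(0.60) = 0.2533
z(FA) = z(H) − d' = 0.2533 − 0.23 = 0.0233
false-alarm rate = Φ(0.0233) = 0.5093

false-alarm rate = 0.509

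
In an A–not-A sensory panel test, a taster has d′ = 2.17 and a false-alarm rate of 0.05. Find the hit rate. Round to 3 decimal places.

hit rate = 0.700

z(false-alarm rate) = z(0.05) = -1.6449
z(H) = z(FA) + d' = -1.6449 + 2.17 = 0.5251
hit rate = Φ(0.5251) = 0.7002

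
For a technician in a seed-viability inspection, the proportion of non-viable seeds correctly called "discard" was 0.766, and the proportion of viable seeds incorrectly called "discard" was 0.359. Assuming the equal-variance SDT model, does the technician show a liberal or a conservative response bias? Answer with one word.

liberal

z(H) = 0.726, z(FA) = -0.361
c = −½·(z(H) + z(FA)) = -0.1825
c < 0 → liberal criterion (biased toward responding “yes”).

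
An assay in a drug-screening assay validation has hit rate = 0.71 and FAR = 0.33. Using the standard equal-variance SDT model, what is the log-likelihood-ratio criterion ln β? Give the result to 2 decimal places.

z(0.71) = 0.553, z(0.33) = -0.440
ln β = −½·[z(H)² − z(FA)²] = −0.5 × (0.306 − 0.194) = -0.056

ln β = -0.06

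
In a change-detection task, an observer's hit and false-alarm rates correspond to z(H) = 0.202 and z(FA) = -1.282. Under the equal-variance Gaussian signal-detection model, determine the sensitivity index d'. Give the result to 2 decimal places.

d' = 1.48

d' = z(H) − z(FA) = 0.202 − (-1.282) = 1.484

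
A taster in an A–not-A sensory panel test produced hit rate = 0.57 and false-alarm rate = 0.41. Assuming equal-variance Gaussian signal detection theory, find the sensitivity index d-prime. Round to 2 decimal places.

d-prime = 0.40

Φ⁻¹(H) = Φ⁻¹(0.57) = 0.176
Φ⁻¹(FA) = Φ⁻¹(0.41) = -0.228
d' = z(H) − z(FA) = 0.176 − (-0.228) = 0.404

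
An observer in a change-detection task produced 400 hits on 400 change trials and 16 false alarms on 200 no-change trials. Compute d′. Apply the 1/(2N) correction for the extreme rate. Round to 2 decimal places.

The hit rate is 400/400 = 1, so apply the 1/(2N) correction: H → 1 − 1/(2·400) = 0.99875.
z(H) = z(0.99875) = 3.023
z(FA) = z(0.08000) = -1.405
d' = 3.023 − (-1.405) = 4.428

d′ = 4.43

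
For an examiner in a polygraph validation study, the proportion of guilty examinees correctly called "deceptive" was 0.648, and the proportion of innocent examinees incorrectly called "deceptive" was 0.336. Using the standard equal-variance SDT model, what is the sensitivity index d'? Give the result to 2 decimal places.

d' = 0.80

Φ⁻¹(H) = 0.3799
Φ⁻¹(FA) = -0.4234
d' = z(H) − z(FA) = 0.3799 − (-0.4234) = 0.8033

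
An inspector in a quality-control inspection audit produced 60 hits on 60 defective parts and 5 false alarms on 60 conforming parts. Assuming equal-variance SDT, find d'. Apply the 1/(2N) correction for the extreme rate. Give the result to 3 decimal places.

d' = 3.777

The hit rate is 60/60 = 1, so apply the 1/(2N) correction: H → 1 − 1/(2·60) = 0.99167.
z(H) = z(0.99167) = 2.3941
z(FA) = z(0.08333) = -1.3830
d' = 2.3941 − (-1.3830) = 3.7771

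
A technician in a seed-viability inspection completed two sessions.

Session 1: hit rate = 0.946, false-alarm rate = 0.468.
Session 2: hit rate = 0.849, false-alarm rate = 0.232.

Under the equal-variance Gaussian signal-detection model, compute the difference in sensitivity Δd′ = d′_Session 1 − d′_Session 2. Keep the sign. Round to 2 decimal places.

Δd′ = -0.08

Session 1: z(0.946) = 1.607, z(0.468) = -0.080, d' = 1.687
Session 2: z(0.849) = 1.032, z(0.232) = -0.732, d' = 1.764
Δd' = d'_Session 1 − d'_Session 2 = 1.687 − 1.764 = -0.077
Session 2 has the higher sensitivity.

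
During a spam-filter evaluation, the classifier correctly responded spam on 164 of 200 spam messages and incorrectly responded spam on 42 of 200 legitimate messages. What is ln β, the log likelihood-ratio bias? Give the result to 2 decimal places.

H = 164/200 = 0.8200
FA = 42/200 = 0.2100
z(0.8200) = 0.915, z(0.2100) = -0.806
ln β = −½·[z(H)² − z(FA)²] = −0.5 × (0.837 − 0.650) = -0.0935

ln β = -0.09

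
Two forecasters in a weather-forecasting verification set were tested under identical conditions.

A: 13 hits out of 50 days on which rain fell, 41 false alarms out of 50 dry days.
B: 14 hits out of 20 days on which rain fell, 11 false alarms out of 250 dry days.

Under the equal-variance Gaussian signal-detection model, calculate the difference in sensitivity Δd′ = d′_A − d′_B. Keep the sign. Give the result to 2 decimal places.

Δd′ = -3.79

A: z(0.2600) = -0.643, z(0.8200) = 0.915, d' = -1.558
B: z(0.7000) = 0.524, z(0.0440) = -1.706, d' = 2.230
Δd' = d'_A − d'_B = -1.558 − 2.230 = -3.788
B has the higher sensitivity.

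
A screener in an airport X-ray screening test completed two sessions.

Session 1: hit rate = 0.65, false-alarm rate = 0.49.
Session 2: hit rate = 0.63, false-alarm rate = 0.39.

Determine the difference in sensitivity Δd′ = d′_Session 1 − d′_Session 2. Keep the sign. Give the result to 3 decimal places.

Δd′ = -0.201

Session 1: z(0.65) = 0.3853, z(0.49) = -0.0251, d' = 0.4104
Session 2: z(0.63) = 0.3319, z(0.39) = -0.2793, d' = 0.6112
Δd' = d'_Session 1 − d'_Session 2 = 0.4104 − 0.6112 = -0.2008
Session 2 has the higher sensitivity.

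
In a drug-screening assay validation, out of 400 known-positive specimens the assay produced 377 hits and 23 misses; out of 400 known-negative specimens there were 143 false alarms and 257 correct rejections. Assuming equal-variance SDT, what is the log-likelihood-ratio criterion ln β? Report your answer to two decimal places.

ln β = -1.18

H = 377/400 = 0.9425
FA = 143/400 = 0.3575
z(H) = 1.576
z(FA) = -0.365
ln β = −½·[z(H)² − z(FA)²] = −0.5 × (2.484 − 0.133) = -1.1755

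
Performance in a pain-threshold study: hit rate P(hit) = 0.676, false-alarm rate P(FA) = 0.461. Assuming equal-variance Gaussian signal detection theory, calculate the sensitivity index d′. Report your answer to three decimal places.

Φ⁻¹(H) = Φ⁻¹(0.676) = 0.4565
Φ⁻¹(FA) = Φ⁻¹(0.461) = -0.0979
d' = z(H) − z(FA) = 0.4565 − (-0.0979) = 0.5544

d′ = 0.554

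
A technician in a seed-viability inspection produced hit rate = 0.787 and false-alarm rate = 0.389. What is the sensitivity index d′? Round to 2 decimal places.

z(H) = z(0.787) = 0.7961
z(FA) = z(0.389) = -0.2819
d' = z(H) − z(FA) = 0.7961 − (-0.2819) = 1.0780

d′ = 1.08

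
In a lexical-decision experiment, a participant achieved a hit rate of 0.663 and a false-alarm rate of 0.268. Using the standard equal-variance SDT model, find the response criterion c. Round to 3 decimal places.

c = 0.099

z(H) = z(0.663) = 0.4207
z(FA) = z(0.268) = -0.6189
c = −½·[z(H) + z(FA)] = −0.5 × (0.4207 + (-0.6189)) = 0.0991
c > 0: the participant has a conservative response bias.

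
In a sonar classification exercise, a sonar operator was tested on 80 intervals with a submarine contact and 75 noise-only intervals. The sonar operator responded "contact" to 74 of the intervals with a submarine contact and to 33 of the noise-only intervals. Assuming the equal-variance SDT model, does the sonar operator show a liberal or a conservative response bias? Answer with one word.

z(H) = 1.440, z(FA) = -0.151
c = −½·(z(H) + z(FA)) = -0.6445
c < 0 → liberal criterion (biased toward responding “yes”).

liberal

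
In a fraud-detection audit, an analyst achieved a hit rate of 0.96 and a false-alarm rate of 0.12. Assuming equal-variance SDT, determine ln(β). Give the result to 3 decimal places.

Φ⁻¹(H) = Φ⁻¹(0.96) = 1.7507
Φ⁻¹(FA) = Φ⁻¹(0.12) = -1.1750
ln β = −½·[z(H)² − z(FA)²] = −0.5 × (3.0650 − 1.3806) = -0.8422

ln β = -0.842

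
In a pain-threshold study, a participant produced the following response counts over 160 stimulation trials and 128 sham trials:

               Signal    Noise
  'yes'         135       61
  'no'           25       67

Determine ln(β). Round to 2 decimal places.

ln β = -0.51

H = 135/160 = 0.8438
FA = 61/128 = 0.4766
z(H) = 1.010
z(FA) = -0.059
ln β = −½·[z(H)² − z(FA)²] = −0.5 × (1.020 − 0.003) = -0.5085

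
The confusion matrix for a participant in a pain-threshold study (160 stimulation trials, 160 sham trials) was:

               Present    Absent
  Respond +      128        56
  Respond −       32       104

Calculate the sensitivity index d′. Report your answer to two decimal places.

d′ = 1.23

H = 128/160 = 0.8000
FA = 56/160 = 0.3500
z(H) = z(0.8000) = 0.842
z(FA) = z(0.3500) = -0.385
d' = z(H) − z(FA) = 0.842 − (-0.385) = 1.227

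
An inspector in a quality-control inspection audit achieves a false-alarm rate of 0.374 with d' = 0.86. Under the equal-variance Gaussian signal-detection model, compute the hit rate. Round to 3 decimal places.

z(false-alarm rate) = z(0.374) = -0.3213
z(H) = z(FA) + d' = -0.3213 + 0.86 = 0.5387
hit rate = Φ(0.5387) = 0.7050

hit rate = 0.705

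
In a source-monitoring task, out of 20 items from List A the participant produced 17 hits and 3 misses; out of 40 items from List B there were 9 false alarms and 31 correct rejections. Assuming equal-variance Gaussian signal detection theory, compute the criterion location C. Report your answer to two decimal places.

H = 17/20 = 0.8500
FA = 9/40 = 0.2250
z(H) = 1.0364
z(FA) = -0.7554
c = −½·[z(H) + z(FA)] = −0.5 × (1.0364 + (-0.7554)) = -0.1405

C = -0.14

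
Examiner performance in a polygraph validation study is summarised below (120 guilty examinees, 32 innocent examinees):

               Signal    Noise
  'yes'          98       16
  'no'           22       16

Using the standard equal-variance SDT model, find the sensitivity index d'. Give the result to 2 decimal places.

d' = 0.90

H = 98/120 = 0.8167
FA = 16/32 = 0.5000
Φ⁻¹(0.8167) = 0.9029, Φ⁻¹(0.5000) = 0.0000
d' = z(H) − z(FA) = 0.9029 − 0.0000 = 0.9029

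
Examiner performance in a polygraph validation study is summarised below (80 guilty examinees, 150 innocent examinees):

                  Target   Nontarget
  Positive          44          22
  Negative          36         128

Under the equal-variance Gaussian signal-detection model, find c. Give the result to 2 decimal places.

c = 0.46

H = 44/80 = 0.5500
FA = 22/150 = 0.1467
z(H) = z(0.5500) = 0.1257
z(FA) = z(0.1467) = -1.0507
c = −½·[z(H) + z(FA)] = −0.5 × (0.1257 + (-1.0507)) = 0.4625
c > 0: the examiner has a conservative response bias.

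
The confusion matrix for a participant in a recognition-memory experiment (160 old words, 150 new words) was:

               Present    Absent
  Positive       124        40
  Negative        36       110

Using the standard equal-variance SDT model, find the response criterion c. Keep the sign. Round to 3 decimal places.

H = 124/160 = 0.7750
FA = 40/150 = 0.2667
z(H) = 0.7554
z(FA) = -0.6228
c = −½·[z(H) + z(FA)] = −0.5 × (0.7554 + (-0.6228)) = -0.0663
c < 0: the participant has a liberal response bias.

c = -0.066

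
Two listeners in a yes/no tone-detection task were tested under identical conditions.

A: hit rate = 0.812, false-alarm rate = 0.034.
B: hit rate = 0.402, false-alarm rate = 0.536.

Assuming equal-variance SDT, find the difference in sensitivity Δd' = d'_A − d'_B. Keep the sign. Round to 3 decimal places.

Δd' = 3.049

A: z(0.812) = 0.8853, z(0.034) = -1.8250, d' = 2.7103
B: z(0.402) = -0.2482, z(0.536) = 0.0904, d' = -0.3386
Δd' = d'_A − d'_B = 2.7103 − (-0.3386) = 3.0489
A has the higher sensitivity.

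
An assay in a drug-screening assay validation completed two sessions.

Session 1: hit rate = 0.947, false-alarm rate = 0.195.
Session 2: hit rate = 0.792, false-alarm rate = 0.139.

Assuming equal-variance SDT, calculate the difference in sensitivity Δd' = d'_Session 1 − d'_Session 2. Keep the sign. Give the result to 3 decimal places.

Δd' = 0.578

Session 1: z(0.947) = 1.6164, z(0.195) = -0.8596, d' = 2.4760
Session 2: z(0.792) = 0.8134, z(0.139) = -1.0848, d' = 1.8982
Δd' = d'_Session 1 − d'_Session 2 = 2.4760 − 1.8982 = 0.5778
Session 1 has the higher sensitivity.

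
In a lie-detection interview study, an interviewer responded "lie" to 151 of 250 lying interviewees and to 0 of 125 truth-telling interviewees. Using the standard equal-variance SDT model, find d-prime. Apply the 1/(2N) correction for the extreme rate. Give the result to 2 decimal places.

d-prime = 2.92

The false-alarm rate is 0/125 = 0, so apply the 1/(2N) correction: FA → 1/(2·125) = 0.00400.
z(H) = z(0.60400) = 0.264
z(FA) = z(0.00400) = -2.652
d' = 0.264 − (-2.652) = 2.916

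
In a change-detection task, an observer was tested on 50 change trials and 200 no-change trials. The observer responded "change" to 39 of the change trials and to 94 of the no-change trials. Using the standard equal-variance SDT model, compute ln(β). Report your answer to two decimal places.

ln β = -0.30

H = 39/50 = 0.7800
FA = 94/200 = 0.4700
z(H) = z(0.7800) = 0.772
z(FA) = z(0.4700) = -0.075
ln β = −½·[z(H)² − z(FA)²] = −0.5 × (0.596 − 0.006) = -0.295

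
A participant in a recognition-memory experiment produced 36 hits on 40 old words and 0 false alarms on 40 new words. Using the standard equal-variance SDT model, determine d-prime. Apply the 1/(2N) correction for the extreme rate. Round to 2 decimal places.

The false-alarm rate is 0/40 = 0, so apply the 1/(2N) correction: FA → 1/(2·40) = 0.01250.
z(H) = z(0.90000) = 1.282
z(FA) = z(0.01250) = -2.241
d' = 1.282 − (-2.241) = 3.523

d-prime = 3.52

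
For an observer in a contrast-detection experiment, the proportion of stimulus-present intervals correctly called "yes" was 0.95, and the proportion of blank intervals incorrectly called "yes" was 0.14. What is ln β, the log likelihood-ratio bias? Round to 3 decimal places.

Φ⁻¹(H) = Φ⁻¹(0.95) = 1.6449
Φ⁻¹(FA) = Φ⁻¹(0.14) = -1.0803
ln β = −½·[z(H)² − z(FA)²] = −0.5 × (2.7057 − 1.1670) = -0.76935

ln β = -0.769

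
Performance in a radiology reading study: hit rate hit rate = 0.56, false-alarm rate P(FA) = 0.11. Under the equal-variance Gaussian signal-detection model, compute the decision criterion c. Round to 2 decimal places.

c = 0.54

z(0.56) = 0.1510, z(0.11) = -1.2265
c = −½·[z(H) + z(FA)] = −0.5 × (0.1510 + (-1.2265)) = 0.53775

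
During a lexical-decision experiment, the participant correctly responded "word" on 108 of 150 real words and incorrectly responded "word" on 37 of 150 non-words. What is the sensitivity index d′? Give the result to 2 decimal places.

d′ = 1.27

H = 108/150 = 0.7200
FA = 37/150 = 0.2467
z(H) = 0.583
z(FA) = -0.685
d' = z(H) − z(FA) = 0.583 − (-0.685) = 1.268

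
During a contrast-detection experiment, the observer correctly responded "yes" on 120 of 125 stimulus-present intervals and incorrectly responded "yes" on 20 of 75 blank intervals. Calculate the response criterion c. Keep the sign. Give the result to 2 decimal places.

c = -0.56

H = 120/125 = 0.9600
FA = 20/75 = 0.2667
z(H) = 1.7507
z(FA) = -0.6228
c = −½·[z(H) + z(FA)] = −0.5 × (1.7507 + (-0.6228)) = -0.56395
c < 0: the observer has a liberal response bias.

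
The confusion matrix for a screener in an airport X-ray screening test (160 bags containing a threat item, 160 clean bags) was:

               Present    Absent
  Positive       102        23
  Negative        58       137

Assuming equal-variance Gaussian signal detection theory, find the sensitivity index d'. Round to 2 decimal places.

H = 102/160 = 0.6375
FA = 23/160 = 0.1437
Φ⁻¹(H) = 0.3518
Φ⁻¹(FA) = -1.0638
d' = z(H) − z(FA) = 0.3518 − (-1.0638) = 1.4156

d' = 1.42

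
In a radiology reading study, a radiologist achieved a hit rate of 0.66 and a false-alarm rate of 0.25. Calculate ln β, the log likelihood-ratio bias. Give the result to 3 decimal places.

z(0.66) = 0.4125, z(0.25) = -0.6745
ln β = −½·[z(H)² − z(FA)²] = −0.5 × (0.1702 − 0.4550) = 0.1424

ln β = 0.142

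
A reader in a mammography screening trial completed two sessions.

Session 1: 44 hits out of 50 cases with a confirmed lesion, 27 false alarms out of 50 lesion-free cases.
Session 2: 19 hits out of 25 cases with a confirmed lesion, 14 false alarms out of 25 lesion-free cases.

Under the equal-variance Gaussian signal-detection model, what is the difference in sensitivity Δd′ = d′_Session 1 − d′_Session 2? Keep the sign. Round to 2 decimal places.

Session 1: z(0.8800) = 1.175, z(0.5400) = 0.100, d' = 1.075
Session 2: z(0.7600) = 0.706, z(0.5600) = 0.151, d' = 0.555
Δd' = d'_Session 1 − d'_Session 2 = 1.075 − 0.555 = 0.520
Session 1 has the higher sensitivity.

Δd′ = 0.52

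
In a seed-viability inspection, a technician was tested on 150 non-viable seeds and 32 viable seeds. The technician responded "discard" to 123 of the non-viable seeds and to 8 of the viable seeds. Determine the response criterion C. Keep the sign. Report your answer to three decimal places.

C = -0.120

H = 123/150 = 0.8200
FA = 8/32 = 0.2500
z(H) = 0.9154
z(FA) = -0.6745
c = −½·[z(H) + z(FA)] = −0.5 × (0.9154 + (-0.6745)) = -0.12045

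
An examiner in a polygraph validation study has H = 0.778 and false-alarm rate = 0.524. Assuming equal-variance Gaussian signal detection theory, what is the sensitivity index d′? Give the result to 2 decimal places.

d′ = 0.71

z(0.778) = 0.765, z(0.524) = 0.060
d' = z(H) − z(FA) = 0.765 − 0.060 = 0.705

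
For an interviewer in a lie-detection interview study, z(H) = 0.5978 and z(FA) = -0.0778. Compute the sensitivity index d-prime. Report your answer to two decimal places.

d' = z(H) − z(FA) = 0.5978 − (-0.0778) = 0.6756

d-prime = 0.68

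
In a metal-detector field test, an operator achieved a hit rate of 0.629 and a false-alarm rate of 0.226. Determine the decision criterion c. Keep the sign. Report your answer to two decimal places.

c = 0.21

z(H) = 0.3292
z(FA) = -0.7521
c = −½·[z(H) + z(FA)] = −0.5 × (0.3292 + (-0.7521)) = 0.21145
c > 0: the operator has a conservative response bias.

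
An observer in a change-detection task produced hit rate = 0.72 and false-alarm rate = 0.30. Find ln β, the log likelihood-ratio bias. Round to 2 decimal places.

z(0.72) = 0.583, z(0.30) = -0.524
ln β = −½·[z(H)² − z(FA)²] = −0.5 × (0.340 − 0.275) = -0.0325

ln β = -0.03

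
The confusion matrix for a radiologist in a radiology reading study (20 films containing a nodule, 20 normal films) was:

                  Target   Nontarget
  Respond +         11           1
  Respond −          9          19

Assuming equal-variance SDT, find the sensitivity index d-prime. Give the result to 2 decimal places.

H = 11/20 = 0.5500
FA = 1/20 = 0.0500
z(H) = z(0.5500) = 0.126
z(FA) = z(0.0500) = -1.645
d' = z(H) − z(FA) = 0.126 − (-1.645) = 1.771

d-prime = 1.77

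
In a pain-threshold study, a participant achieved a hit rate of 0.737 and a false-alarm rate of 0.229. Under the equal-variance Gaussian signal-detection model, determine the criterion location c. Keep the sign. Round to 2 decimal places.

c = 0.05

z(0.737) = 0.634, z(0.229) = -0.742
c = −½·[z(H) + z(FA)] = −0.5 × (0.634 + (-0.742)) = 0.054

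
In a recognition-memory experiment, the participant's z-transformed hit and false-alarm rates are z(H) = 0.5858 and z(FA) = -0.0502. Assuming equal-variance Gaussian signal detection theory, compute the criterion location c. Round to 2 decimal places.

c = −½·[z(H) + z(FA)] = −½·(0.5858 + (-0.0502)) = -0.2678
c < 0: the participant has a liberal response bias.

c = -0.27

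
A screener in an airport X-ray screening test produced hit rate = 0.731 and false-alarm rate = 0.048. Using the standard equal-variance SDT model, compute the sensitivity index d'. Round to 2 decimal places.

z(H) = z(0.731) = 0.616
z(FA) = z(0.048) = -1.665
d' = z(H) − z(FA) = 0.616 − (-1.665) = 2.281

d' = 2.28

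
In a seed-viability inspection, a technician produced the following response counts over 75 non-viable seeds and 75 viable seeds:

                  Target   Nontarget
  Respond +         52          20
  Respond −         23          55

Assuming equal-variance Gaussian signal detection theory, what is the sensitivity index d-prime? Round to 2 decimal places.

H = 52/75 = 0.6933
FA = 20/75 = 0.2667
Φ⁻¹(0.6933) = 0.505, Φ⁻¹(0.2667) = -0.623
d' = z(H) − z(FA) = 0.505 − (-0.623) = 1.128

d-prime = 1.13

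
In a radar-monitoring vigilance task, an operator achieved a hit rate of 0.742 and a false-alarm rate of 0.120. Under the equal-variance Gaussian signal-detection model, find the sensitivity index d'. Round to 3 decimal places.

d' = 1.825

Φ⁻¹(H) = Φ⁻¹(0.742) = 0.6495
Φ⁻¹(FA) = Φ⁻¹(0.120) = -1.1750
d' = z(H) − z(FA) = 0.6495 − (-1.1750) = 1.8245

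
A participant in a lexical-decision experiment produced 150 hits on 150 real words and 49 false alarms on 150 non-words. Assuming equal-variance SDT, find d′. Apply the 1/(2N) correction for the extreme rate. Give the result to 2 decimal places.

The hit rate is 150/150 = 1, so apply the 1/(2N) correction: H → 1 − 1/(2·150) = 0.99667.
z(H) = z(0.99667) = 2.713
z(FA) = z(0.32667) = -0.449
d' = 2.713 − (-0.449) = 3.162

d′ = 3.16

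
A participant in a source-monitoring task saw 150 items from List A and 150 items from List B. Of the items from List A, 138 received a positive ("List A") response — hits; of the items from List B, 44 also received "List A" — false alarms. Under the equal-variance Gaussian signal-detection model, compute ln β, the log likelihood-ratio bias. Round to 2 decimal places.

ln β = -0.84

H = 138/150 = 0.9200
FA = 44/150 = 0.2933
Φ⁻¹(H) = Φ⁻¹(0.9200) = 1.405
Φ⁻¹(FA) = Φ⁻¹(0.2933) = -0.544
ln β = −½·[z(H)² − z(FA)²] = −0.5 × (1.974 − 0.296) = -0.839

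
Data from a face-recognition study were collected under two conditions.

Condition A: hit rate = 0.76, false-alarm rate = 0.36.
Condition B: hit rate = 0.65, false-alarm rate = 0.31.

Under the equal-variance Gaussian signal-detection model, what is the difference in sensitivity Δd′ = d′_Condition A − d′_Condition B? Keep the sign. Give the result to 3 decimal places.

Δd′ = 0.184

Condition A: z(0.76) = 0.7063, z(0.36) = -0.3585, d' = 1.0648
Condition B: z(0.65) = 0.3853, z(0.31) = -0.4959, d' = 0.8812
Δd' = d'_Condition A − d'_Condition B = 1.0648 − 0.8812 = 0.1836
Condition A has the higher sensitivity.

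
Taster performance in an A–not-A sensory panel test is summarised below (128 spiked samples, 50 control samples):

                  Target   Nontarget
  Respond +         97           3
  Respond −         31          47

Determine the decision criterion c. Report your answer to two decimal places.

c = 0.43

H = 97/128 = 0.7578
FA = 3/50 = 0.0600
Φ⁻¹(0.7578) = 0.6992, Φ⁻¹(0.0600) = -1.5548
c = −½·[z(H) + z(FA)] = −0.5 × (0.6992 + (-1.5548)) = 0.4278
c > 0: the taster has a conservative response bias.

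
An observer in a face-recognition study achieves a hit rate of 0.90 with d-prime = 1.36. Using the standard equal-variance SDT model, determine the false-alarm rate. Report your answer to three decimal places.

false-alarm rate = 0.469

z(hit rate) = z(0.90) = 1.2816
z(FA) = z(H) − d' = 1.2816 − 1.36 = -0.0784
false-alarm rate = Φ(-0.0784) = 0.4688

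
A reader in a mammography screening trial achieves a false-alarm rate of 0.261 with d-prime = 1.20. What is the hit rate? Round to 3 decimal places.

z(false-alarm rate) = z(0.261) = -0.6403
z(H) = z(FA) + d' = -0.6403 + 1.20 = 0.5597
hit rate = Φ(0.5597) = 0.7122

hit rate = 0.712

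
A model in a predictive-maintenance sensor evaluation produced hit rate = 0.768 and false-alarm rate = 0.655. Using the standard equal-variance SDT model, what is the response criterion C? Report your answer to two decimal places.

C = -0.57

z(H) = 0.7323
z(FA) = 0.3989
c = −½·[z(H) + z(FA)] = −0.5 × (0.7323 + 0.3989) = -0.5656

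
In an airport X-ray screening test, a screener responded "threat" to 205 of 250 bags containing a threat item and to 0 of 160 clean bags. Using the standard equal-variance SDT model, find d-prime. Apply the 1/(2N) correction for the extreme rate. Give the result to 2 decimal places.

The false-alarm rate is 0/160 = 0, so apply the 1/(2N) correction: FA → 1/(2·160) = 0.00313.
z(H) = z(0.82000) = 0.915
z(FA) = z(0.00313) = -2.734
d' = 0.915 − (-2.734) = 3.649

d-prime = 3.65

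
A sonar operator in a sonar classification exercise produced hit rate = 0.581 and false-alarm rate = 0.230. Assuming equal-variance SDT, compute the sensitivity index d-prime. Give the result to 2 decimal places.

z(0.581) = 0.204, z(0.230) = -0.739
d' = z(H) − z(FA) = 0.204 − (-0.739) = 0.943

d-prime = 0.94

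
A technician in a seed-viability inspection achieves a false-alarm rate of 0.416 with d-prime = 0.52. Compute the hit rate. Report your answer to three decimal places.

hit rate = 0.621

z(false-alarm rate) = z(0.416) = -0.2121
z(H) = z(FA) + d' = -0.2121 + 0.52 = 0.3079
hit rate = Φ(0.3079) = 0.6209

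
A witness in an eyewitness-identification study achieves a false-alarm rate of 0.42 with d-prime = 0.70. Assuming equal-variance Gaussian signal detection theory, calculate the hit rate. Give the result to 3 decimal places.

z(false-alarm rate) = z(0.42) = -0.2019
z(H) = z(FA) + d' = -0.2019 + 0.70 = 0.4981
hit rate = Φ(0.4981) = 0.6908

hit rate = 0.691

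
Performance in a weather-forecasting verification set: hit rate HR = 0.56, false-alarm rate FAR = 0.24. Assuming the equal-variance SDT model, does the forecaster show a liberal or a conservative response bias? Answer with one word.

conservative

z(H) = 0.151, z(FA) = -0.706
c = −½·(z(H) + z(FA)) = 0.2775
c > 0 → conservative criterion (biased toward responding “no”).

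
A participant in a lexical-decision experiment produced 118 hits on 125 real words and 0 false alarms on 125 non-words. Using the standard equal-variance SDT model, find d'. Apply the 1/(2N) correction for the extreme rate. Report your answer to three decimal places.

The false-alarm rate is 0/125 = 0, so apply the 1/(2N) correction: FA → 1/(2·125) = 0.00400.
z(H) = z(0.94400) = 1.5893
z(FA) = z(0.00400) = -2.6521
d' = 1.5893 − (-2.6521) = 4.2414

d' = 4.241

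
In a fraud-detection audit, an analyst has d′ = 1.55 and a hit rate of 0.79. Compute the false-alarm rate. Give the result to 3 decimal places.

z(hit rate) = z(0.79) = 0.8064
z(FA) = z(H) − d' = 0.8064 − 1.55 = -0.7436
false-alarm rate = Φ(-0.7436) = 0.2286

false-alarm rate = 0.229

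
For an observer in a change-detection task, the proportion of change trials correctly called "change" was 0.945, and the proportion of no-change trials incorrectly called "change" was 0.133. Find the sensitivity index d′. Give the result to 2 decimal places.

z(0.945) = 1.598, z(0.133) = -1.112
d' = z(H) − z(FA) = 1.598 − (-1.112) = 2.710

d′ = 2.71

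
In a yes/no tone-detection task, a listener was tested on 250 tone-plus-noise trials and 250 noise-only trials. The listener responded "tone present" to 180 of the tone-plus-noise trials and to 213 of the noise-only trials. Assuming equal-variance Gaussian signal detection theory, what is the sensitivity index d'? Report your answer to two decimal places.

d' = -0.46

H = 180/250 = 0.7200
FA = 213/250 = 0.8520
Φ⁻¹(H) = 0.5828
Φ⁻¹(FA) = 1.0450
d' = z(H) − z(FA) = 0.5828 − 1.0450 = -0.4622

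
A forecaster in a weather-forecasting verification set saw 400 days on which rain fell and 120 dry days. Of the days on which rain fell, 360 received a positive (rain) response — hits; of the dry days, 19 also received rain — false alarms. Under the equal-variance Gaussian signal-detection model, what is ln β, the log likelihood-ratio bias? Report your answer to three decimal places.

H = 360/400 = 0.9000
FA = 19/120 = 0.1583
z(H) = z(0.9000) = 1.2816
z(FA) = z(0.1583) = -1.0015
ln β = −½·[z(H)² − z(FA)²] = −0.5 × (1.6425 − 1.0030) = -0.31975

ln β = -0.320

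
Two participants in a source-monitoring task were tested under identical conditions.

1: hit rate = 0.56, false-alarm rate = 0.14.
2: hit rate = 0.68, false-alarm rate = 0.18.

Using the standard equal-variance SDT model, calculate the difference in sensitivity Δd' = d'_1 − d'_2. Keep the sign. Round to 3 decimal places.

1: z(0.56) = 0.1510, z(0.14) = -1.0803, d' = 1.2313
2: z(0.68) = 0.4677, z(0.18) = -0.9154, d' = 1.3831
Δd' = d'_1 − d'_2 = 1.2313 − 1.3831 = -0.1518
2 has the higher sensitivity.

Δd' = -0.152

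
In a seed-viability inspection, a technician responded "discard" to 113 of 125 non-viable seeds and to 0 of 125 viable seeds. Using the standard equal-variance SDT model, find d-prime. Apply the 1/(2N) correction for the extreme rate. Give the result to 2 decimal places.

The false-alarm rate is 0/125 = 0, so apply the 1/(2N) correction: FA → 1/(2·125) = 0.00400.
z(H) = z(0.90400) = 1.305
z(FA) = z(0.00400) = -2.652
d' = 1.305 − (-2.652) = 3.957

d-prime = 3.96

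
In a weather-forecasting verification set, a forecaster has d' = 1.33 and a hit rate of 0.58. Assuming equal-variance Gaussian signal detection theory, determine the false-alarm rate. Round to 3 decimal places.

false-alarm rate = 0.130

z(hit rate) = z(0.58) = 0.2019
z(FA) = z(H) − d' = 0.2019 − 1.33 = -1.1281
false-alarm rate = Φ(-1.1281) = 0.1296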